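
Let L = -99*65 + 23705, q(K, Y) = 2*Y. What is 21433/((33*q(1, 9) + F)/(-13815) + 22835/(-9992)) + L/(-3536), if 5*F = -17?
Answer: -26167900557184235/2840882513768 ≈ -9211.2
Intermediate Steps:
F = -17/5 (F = (1/5)*(-17) = -17/5 ≈ -3.4000)
L = 17270 (L = -6435 + 23705 = 17270)
21433/((33*q(1, 9) + F)/(-13815) + 22835/(-9992)) + L/(-3536) = 21433/((33*(2*9) - 17/5)/(-13815) + 22835/(-9992)) + 17270/(-3536) = 21433/((33*18 - 17/5)*(-1/13815) + 22835*(-1/9992)) + 17270*(-1/3536) = 21433/((594 - 17/5)*(-1/13815) - 22835/9992) - 8635/1768 = 21433/((2953/5)*(-1/13815) - 22835/9992) - 8635/1768 = 21433/(-2953/69075 - 22835/9992) - 8635/1768 = 21433/(-1606834001/690197400) - 8635/1768 = 21433*(-690197400/1606834001) - 8635/1768 = -14793000874200/1606834001 - 8635/1768 = -26167900557184235/2840882513768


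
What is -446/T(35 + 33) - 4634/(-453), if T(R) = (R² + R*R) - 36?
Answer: 21243185/2086518 ≈ 10.181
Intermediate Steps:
T(R) = -36 + 2*R² (T(R) = (R² + R²) - 36 = 2*R² - 36 = -36 + 2*R²)
-446/T(35 + 33) - 4634/(-453) = -446/(-36 + 2*(35 + 33)²) - 4634/(-453) = -446/(-36 + 2*68²) - 4634*(-1/453) = -446/(-36 + 2*4624) + 4634/453 = -446/(-36 + 9248) + 4634/453 = -446/9212 + 4634/453 = -446*1/9212 + 4634/453 = -223/4606 + 4634/453 = 21243185/2086518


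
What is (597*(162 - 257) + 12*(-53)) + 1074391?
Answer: 1017040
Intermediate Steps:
(597*(162 - 257) + 12*(-53)) + 1074391 = (597*(-95) - 636) + 1074391 = (-56715 - 636) + 1074391 = -57351 + 1074391 = 1017040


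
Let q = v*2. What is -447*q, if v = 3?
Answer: -2682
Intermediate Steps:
q = 6 (q = 3*2 = 6)
-447*q = -447*6 = -2682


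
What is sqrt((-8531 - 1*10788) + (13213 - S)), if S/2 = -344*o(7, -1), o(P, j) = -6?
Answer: I*sqrt(10234) ≈ 101.16*I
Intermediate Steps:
S = 4128 (S = 2*(-344*(-6)) = 2*2064 = 4128)
sqrt((-8531 - 1*10788) + (13213 - S)) = sqrt((-8531 - 1*10788) + (13213 - 1*4128)) = sqrt((-8531 - 10788) + (13213 - 4128)) = sqrt(-19319 + 9085) = sqrt(-10234) = I*sqrt(10234)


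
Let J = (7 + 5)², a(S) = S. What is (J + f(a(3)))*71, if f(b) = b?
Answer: 10437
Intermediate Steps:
J = 144 (J = 12² = 144)
(J + f(a(3)))*71 = (144 + 3)*71 = 147*71 = 10437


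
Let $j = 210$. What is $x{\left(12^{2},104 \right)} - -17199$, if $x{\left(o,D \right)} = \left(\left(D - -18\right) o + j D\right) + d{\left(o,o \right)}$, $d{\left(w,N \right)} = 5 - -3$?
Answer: $56615$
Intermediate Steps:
$d{\left(w,N \right)} = 8$ ($d{\left(w,N \right)} = 5 + 3 = 8$)
$x{\left(o,D \right)} = 8 + 210 D + o \left(18 + D\right)$ ($x{\left(o,D \right)} = \left(\left(D - -18\right) o + 210 D\right) + 8 = \left(\left(D + 18\right) o + 210 D\right) + 8 = \left(\left(18 + D\right) o + 210 D\right) + 8 = \left(o \left(18 + D\right) + 210 D\right) + 8 = \left(210 D + o \left(18 + D\right)\right) + 8 = 8 + 210 D + o \left(18 + D\right)$)
$x{\left(12^{2},104 \right)} - -17199 = \left(8 + 18 \cdot 12^{2} + 210 \cdot 104 + 104 \cdot 12^{2}\right) - -17199 = \left(8 + 18 \cdot 144 + 21840 + 104 \cdot 144\right) + 17199 = \left(8 + 2592 + 21840 + 14976\right) + 17199 = 39416 + 17199 = 56615$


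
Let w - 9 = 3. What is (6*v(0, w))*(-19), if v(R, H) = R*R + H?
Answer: -1368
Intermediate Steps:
w = 12 (w = 9 + 3 = 12)
v(R, H) = H + R² (v(R, H) = R² + H = H + R²)
(6*v(0, w))*(-19) = (6*(12 + 0²))*(-19) = (6*(12 + 0))*(-19) = (6*12)*(-19) = 72*(-19) = -1368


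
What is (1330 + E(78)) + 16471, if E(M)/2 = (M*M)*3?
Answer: 54305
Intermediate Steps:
E(M) = 6*M² (E(M) = 2*((M*M)*3) = 2*(M²*3) = 2*(3*M²) = 6*M²)
(1330 + E(78)) + 16471 = (1330 + 6*78²) + 16471 = (1330 + 6*6084) + 16471 = (1330 + 36504) + 16471 = 37834 + 16471 = 54305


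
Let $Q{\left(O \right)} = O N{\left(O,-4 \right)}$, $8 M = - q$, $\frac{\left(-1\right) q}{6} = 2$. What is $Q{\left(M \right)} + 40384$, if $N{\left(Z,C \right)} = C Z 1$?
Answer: $40375$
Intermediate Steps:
$q = -12$ ($q = \left(-6\right) 2 = -12$)
$M = \frac{3}{2}$ ($M = \frac{\left(-1\right) \left(-12\right)}{8} = \frac{1}{8} \cdot 12 = \frac{3}{2} \approx 1.5$)
$N{\left(Z,C \right)} = C Z$
$Q{\left(O \right)} = - 4 O^{2}$ ($Q{\left(O \right)} = O \left(- 4 O\right) = - 4 O^{2}$)
$Q{\left(M \right)} + 40384 = - 4 \left(\frac{3}{2}\right)^{2} + 40384 = \left(-4\right) \frac{9}{4} + 40384 = -9 + 40384 = 40375$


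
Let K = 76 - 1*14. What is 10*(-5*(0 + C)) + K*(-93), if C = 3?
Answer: -5916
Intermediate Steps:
K = 62 (K = 76 - 14 = 62)
10*(-5*(0 + C)) + K*(-93) = 10*(-5*(0 + 3)) + 62*(-93) = 10*(-5*3) - 5766 = 10*(-15) - 5766 = -150 - 5766 = -5916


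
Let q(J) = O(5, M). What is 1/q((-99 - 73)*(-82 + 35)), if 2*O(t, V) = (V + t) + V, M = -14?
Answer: -2/23 ≈ -0.086957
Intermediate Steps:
O(t, V) = V + t/2 (O(t, V) = ((V + t) + V)/2 = (t + 2*V)/2 = V + t/2)
q(J) = -23/2 (q(J) = -14 + (½)*5 = -14 + 5/2 = -23/2)
1/q((-99 - 73)*(-82 + 35)) = 1/(-23/2) = -2/23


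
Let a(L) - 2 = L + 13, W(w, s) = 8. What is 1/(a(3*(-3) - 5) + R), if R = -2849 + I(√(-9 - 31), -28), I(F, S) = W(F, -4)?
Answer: -1/2840 ≈ -0.00035211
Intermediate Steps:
I(F, S) = 8
a(L) = 15 + L (a(L) = 2 + (L + 13) = 2 + (13 + L) = 15 + L)
R = -2841 (R = -2849 + 8 = -2841)
1/(a(3*(-3) - 5) + R) = 1/((15 + (3*(-3) - 5)) - 2841) = 1/((15 + (-9 - 5)) - 2841) = 1/((15 - 14) - 2841) = 1/(1 - 2841) = 1/(-2840) = -1/2840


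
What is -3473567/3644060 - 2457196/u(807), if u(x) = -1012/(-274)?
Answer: -613361500232011/921947180 ≈ -6.6529e+5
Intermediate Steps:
u(x) = 506/137 (u(x) = -1012*(-1/274) = 506/137)
-3473567/3644060 - 2457196/u(807) = -3473567/3644060 - 2457196/506/137 = -3473567*1/3644060 - 2457196*137/506 = -3473567/3644060 - 168317926/253 = -613361500232011/921947180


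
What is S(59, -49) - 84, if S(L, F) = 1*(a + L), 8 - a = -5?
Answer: -12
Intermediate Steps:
a = 13 (a = 8 - 1*(-5) = 8 + 5 = 13)
S(L, F) = 13 + L (S(L, F) = 1*(13 + L) = 13 + L)
S(59, -49) - 84 = (13 + 59) - 84 = 72 - 84 = -12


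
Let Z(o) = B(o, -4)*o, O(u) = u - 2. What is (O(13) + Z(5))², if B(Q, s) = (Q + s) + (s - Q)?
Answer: 841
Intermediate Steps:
B(Q, s) = 2*s
O(u) = -2 + u
Z(o) = -8*o (Z(o) = (2*(-4))*o = -8*o)
(O(13) + Z(5))² = ((-2 + 13) - 8*5)² = (11 - 40)² = (-29)² = 841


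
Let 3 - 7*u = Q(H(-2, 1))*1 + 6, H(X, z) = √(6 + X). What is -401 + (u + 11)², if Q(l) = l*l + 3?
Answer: -15160/49 ≈ -309.39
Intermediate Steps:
Q(l) = 3 + l² (Q(l) = l² + 3 = 3 + l²)
u = -10/7 (u = 3/7 - ((3 + (√(6 - 2))²)*1 + 6)/7 = 3/7 - ((3 + (√4)²)*1 + 6)/7 = 3/7 - ((3 + 2²)*1 + 6)/7 = 3/7 - ((3 + 4)*1 + 6)/7 = 3/7 - (7*1 + 6)/7 = 3/7 - (7 + 6)/7 = 3/7 - ⅐*13 = 3/7 - 13/7 = -10/7 ≈ -1.4286)
-401 + (u + 11)² = -401 + (-10/7 + 11)² = -401 + (67/7)² = -401 + 4489/49 = -15160/49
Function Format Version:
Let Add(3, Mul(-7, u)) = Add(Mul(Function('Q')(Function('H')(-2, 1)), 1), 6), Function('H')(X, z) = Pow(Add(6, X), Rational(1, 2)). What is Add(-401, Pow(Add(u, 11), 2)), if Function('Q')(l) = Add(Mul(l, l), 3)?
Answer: Rational(-15160, 49) ≈ -309.39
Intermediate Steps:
Function('Q')(l) = Add(3, Pow(l, 2)) (Function('Q')(l) = Add(Pow(l, 2), 3) = Add(3, Pow(l, 2)))
u = Rational(-10, 7) (u = Add(Rational(3, 7), Mul(Rational(-1, 7), Add(Mul(Add(3, Pow(Pow(Add(6, -2), Rational(1, 2)), 2)), 1), 6))) = Add(Rational(3, 7), Mul(Rational(-1, 7), Add(Mul(Add(3, Pow(Pow(4, Rational(1, 2)), 2)), 1), 6))) = Add(Rational(3, 7), Mul(Rational(-1, 7), Add(Mul(Add(3, Pow(2, 2)), 1), 6))) = Add(Rational(3, 7), Mul(Rational(-1, 7), Add(Mul(Add(3, 4), 1), 6))) = Add(Rational(3, 7), Mul(Rational(-1, 7), Add(Mul(7, 1), 6))) = Add(Rational(3, 7), Mul(Rational(-1, 7), Add(7, 6))) = Add(Rational(3, 7), Mul(Rational(-1, 7), 13)) = Add(Rational(3, 7), Rational(-13, 7)) = Rational(-10, 7) ≈ -1.4286)
Add(-401, Pow(Add(u, 11), 2)) = Add(-401, Pow(Add(Rational(-10, 7), 11), 2)) = Add(-401, Pow(Rational(67, 7), 2)) = Add(-401, Rational(4489, 49)) = Rational(-15160, 49)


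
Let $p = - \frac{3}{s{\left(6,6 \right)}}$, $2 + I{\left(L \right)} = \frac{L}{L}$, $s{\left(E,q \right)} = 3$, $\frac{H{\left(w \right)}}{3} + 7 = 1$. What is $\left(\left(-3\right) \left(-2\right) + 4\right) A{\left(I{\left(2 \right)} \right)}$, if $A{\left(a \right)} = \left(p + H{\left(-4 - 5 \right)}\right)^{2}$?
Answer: $3610$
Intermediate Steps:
$H{\left(w \right)} = -18$ ($H{\left(w \right)} = -21 + 3 \cdot 1 = -21 + 3 = -18$)
$I{\left(L \right)} = -1$ ($I{\left(L \right)} = -2 + \frac{L}{L} = -2 + 1 = -1$)
$p = -1$ ($p = - \frac{3}{3} = \left(-3\right) \frac{1}{3} = -1$)
$A{\left(a \right)} = 361$ ($A{\left(a \right)} = \left(-1 - 18\right)^{2} = \left(-19\right)^{2} = 361$)
$\left(\left(-3\right) \left(-2\right) + 4\right) A{\left(I{\left(2 \right)} \right)} = \left(\left(-3\right) \left(-2\right) + 4\right) 361 = \left(6 + 4\right) 361 = 10 \cdot 361 = 3610$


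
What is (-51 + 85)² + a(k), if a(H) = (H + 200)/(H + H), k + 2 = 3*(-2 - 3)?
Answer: 39121/34 ≈ 1150.6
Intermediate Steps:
k = -17 (k = -2 + 3*(-2 - 3) = -2 + 3*(-5) = -2 - 15 = -17)
a(H) = (200 + H)/(2*H) (a(H) = (200 + H)/((2*H)) = (200 + H)*(1/(2*H)) = (200 + H)/(2*H))
(-51 + 85)² + a(k) = (-51 + 85)² + (½)*(200 - 17)/(-17) = 34² + (½)*(-1/17)*183 = 1156 - 183/34 = 39121/34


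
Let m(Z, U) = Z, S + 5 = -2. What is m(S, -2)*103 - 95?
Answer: -816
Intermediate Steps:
S = -7 (S = -5 - 2 = -7)
m(S, -2)*103 - 95 = -7*103 - 95 = -721 - 95 = -816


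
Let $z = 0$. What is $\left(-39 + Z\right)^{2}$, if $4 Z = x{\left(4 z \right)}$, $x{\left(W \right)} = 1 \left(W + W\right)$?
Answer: $1521$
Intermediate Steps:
$x{\left(W \right)} = 2 W$ ($x{\left(W \right)} = 1 \cdot 2 W = 2 W$)
$Z = 0$ ($Z = \frac{2 \cdot 4 \cdot 0}{4} = \frac{2 \cdot 0}{4} = \frac{1}{4} \cdot 0 = 0$)
$\left(-39 + Z\right)^{2} = \left(-39 + 0\right)^{2} = \left(-39\right)^{2} = 1521$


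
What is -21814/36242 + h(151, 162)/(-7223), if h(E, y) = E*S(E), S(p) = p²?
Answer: -62468496332/130887983 ≈ -477.27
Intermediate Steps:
h(E, y) = E³ (h(E, y) = E*E² = E³)
-21814/36242 + h(151, 162)/(-7223) = -21814/36242 + 151³/(-7223) = -21814*1/36242 + 3442951*(-1/7223) = -10907/18121 - 3442951/7223 = -62468496332/130887983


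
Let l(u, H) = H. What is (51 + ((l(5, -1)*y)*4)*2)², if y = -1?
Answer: 3481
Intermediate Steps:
(51 + ((l(5, -1)*y)*4)*2)² = (51 + (-1*(-1)*4)*2)² = (51 + (1*4)*2)² = (51 + 4*2)² = (51 + 8)² = 59² = 3481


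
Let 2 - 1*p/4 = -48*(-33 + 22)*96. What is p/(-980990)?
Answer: 101372/490495 ≈ 0.20667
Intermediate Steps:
p = -202744 (p = 8 - 4*(-48*(-33 + 22))*96 = 8 - 4*(-48*(-11))*96 = 8 - 2112*96 = 8 - 4*50688 = 8 - 202752 = -202744)
p/(-980990) = -202744/(-980990) = -202744*(-1/980990) = 101372/490495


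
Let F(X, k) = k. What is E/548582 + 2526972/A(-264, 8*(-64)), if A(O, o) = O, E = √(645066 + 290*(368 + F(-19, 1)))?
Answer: -210581/22 + 3*√20891/274291 ≈ -9571.9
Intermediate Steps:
E = 6*√20891 (E = √(645066 + 290*(368 + 1)) = √(645066 + 290*369) = √(645066 + 107010) = √752076 = 6*√20891 ≈ 867.22)
E/548582 + 2526972/A(-264, 8*(-64)) = (6*√20891)/548582 + 2526972/(-264) = (6*√20891)*(1/548582) + 2526972*(-1/264) = 3*√20891/274291 - 210581/22 = -210581/22 + 3*√20891/274291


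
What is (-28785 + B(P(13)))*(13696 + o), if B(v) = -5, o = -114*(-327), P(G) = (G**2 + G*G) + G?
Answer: -1467541460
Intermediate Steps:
P(G) = G + 2*G**2 (P(G) = (G**2 + G**2) + G = 2*G**2 + G = G + 2*G**2)
o = 37278
(-28785 + B(P(13)))*(13696 + o) = (-28785 - 5)*(13696 + 37278) = -28790*50974 = -1467541460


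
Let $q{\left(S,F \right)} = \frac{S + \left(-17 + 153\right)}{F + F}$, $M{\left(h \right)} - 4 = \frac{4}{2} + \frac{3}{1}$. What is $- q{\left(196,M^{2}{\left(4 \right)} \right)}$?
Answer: $- \frac{166}{81} \approx -2.0494$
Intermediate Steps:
$M{\left(h \right)} = 9$ ($M{\left(h \right)} = 4 + \left(\frac{4}{2} + \frac{3}{1}\right) = 4 + \left(4 \cdot \frac{1}{2} + 3 \cdot 1\right) = 4 + \left(2 + 3\right) = 4 + 5 = 9$)
$q{\left(S,F \right)} = \frac{136 + S}{2 F}$ ($q{\left(S,F \right)} = \frac{S + 136}{2 F} = \left(136 + S\right) \frac{1}{2 F} = \frac{136 + S}{2 F}$)
$- q{\left(196,M^{2}{\left(4 \right)} \right)} = - \frac{136 + 196}{2 \cdot 9^{2}} = - \frac{332}{2 \cdot 81} = \left(-1\right) \frac{166}{81} = - \frac{166}{81}$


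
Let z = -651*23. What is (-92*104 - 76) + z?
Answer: -24617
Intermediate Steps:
z = -14973
(-92*104 - 76) + z = (-92*104 - 76) - 14973 = (-9568 - 76) - 14973 = -9644 - 14973 = -24617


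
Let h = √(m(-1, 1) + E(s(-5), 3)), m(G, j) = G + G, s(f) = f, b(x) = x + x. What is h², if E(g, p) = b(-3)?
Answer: -8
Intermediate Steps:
b(x) = 2*x
E(g, p) = -6 (E(g, p) = 2*(-3) = -6)
m(G, j) = 2*G
h = 2*I*√2 (h = √(2*(-1) - 6) = √(-2 - 6) = √(-8) = 2*I*√2 ≈ 2.8284*I)
h² = (2*I*√2)² = -8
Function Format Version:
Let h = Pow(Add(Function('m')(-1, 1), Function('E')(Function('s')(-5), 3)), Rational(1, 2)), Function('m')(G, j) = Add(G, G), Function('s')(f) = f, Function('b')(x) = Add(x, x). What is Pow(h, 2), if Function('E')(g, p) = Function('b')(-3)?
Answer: -8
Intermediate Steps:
Function('b')(x) = Mul(2, x)
Function('E')(g, p) = -6 (Function('E')(g, p) = Mul(2, -3) = -6)
Function('m')(G, j) = Mul(2, G)
h = Mul(2, I, Pow(2, Rational(1, 2))) (h = Pow(Add(Mul(2, -1), -6), Rational(1, 2)) = Pow(Add(-2, -6), Rational(1, 2)) = Pow(-8, Rational(1, 2)) = Mul(2, I, Pow(2, Rational(1, 2))) ≈ Mul(2.8284, I))
Pow(h, 2) = Pow(Mul(2, I, Pow(2, Rational(1, 2))), 2) = -8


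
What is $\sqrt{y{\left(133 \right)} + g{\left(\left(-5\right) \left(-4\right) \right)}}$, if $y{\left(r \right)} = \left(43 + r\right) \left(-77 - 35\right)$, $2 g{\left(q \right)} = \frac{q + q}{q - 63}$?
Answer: $\frac{2 i \sqrt{9112087}}{43} \approx 140.4 i$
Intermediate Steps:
$g{\left(q \right)} = \frac{q}{-63 + q}$ ($g{\left(q \right)} = \frac{\left(q + q\right) \frac{1}{q - 63}}{2} = \frac{2 q \frac{1}{-63 + q}}{2} = \frac{q}{-63 + q}$)
$y{\left(r \right)} = -4816 - 112 r$ ($y{\left(r \right)} = \left(43 + r\right) \left(-112\right) = -4816 - 112 r$)
$\sqrt{y{\left(133 \right)} + g{\left(\left(-5\right) \left(-4\right) \right)}} = \sqrt{\left(-4816 - 14896\right) + \frac{\left(-5\right) \left(-4\right)}{-63 - -20}} = \sqrt{\left(-4816 - 14896\right) + \frac{20}{-63 + 20}} = \sqrt{-19712 + \frac{20}{-43}} = \sqrt{-19712 + 20 \left(- \frac{1}{43}\right)} = \sqrt{-19712 - \frac{20}{43}} = \sqrt{- \frac{847636}{43}} = \frac{2 i \sqrt{9112087}}{43}$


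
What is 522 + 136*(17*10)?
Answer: 23642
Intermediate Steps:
522 + 136*(17*10) = 522 + 136*170 = 522 + 23120 = 23642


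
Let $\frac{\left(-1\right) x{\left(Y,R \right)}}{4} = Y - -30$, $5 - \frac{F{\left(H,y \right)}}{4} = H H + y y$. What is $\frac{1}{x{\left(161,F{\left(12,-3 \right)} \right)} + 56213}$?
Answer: $\frac{1}{55449} \approx 1.8035 \cdot 10^{-5}$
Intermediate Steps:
$F{\left(H,y \right)} = 20 - 4 H^{2} - 4 y^{2}$ ($F{\left(H,y \right)} = 20 - 4 \left(H H + y y\right) = 20 - 4 \left(H^{2} + y^{2}\right) = 20 - \left(4 H^{2} + 4 y^{2}\right) = 20 - 4 H^{2} - 4 y^{2}$)
$x{\left(Y,R \right)} = -120 - 4 Y$ ($x{\left(Y,R \right)} = - 4 \left(Y - -30\right) = - 4 \left(Y + 30\right) = - 4 \left(30 + Y\right) = -120 - 4 Y$)
$\frac{1}{x{\left(161,F{\left(12,-3 \right)} \right)} + 56213} = \frac{1}{\left(-120 - 644\right) + 56213} = \frac{1}{-764 + 56213} = \frac{1}{55449}$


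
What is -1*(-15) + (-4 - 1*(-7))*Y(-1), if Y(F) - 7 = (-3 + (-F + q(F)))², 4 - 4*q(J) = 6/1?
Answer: 219/4 ≈ 54.750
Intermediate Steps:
q(J) = -½ (q(J) = 1 - 3/(2*1) = 1 - 3/2 = -½)
Y(F) = 7 + (-7/2 - F)² (Y(F) = 7 + (-3 + (-F - ½))² = 7 + (-3 + (-½ - F))² = 7 + (-7/2 - F)²)
-1*(-15) + (-4 - 1*(-7))*Y(-1) = -1*(-15) + (-4 - 1*(-7))*(7 + (7 + 2*(-1))²/4) = 15 + (-4 + 7)*(7 + (7 - 2)²/4) = 15 + 3*(7 + (¼)*5²) = 15 + 3*(7 + (¼)*25) = 15 + 3*(7 + 25/4) = 15 + 3*(53/4) = 15 + 159/4 = 219/4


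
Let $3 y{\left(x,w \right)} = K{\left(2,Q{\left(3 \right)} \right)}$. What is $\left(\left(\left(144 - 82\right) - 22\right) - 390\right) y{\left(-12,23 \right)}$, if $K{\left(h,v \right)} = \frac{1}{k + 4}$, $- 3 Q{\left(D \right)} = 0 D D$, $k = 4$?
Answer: $- \frac{175}{12} \approx -14.583$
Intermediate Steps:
$Q{\left(D \right)} = 0$ ($Q{\left(D \right)} = - \frac{0 D D}{3} = - \frac{0 D}{3} = \left(- \frac{1}{3}\right) 0 = 0$)
$K{\left(h,v \right)} = \frac{1}{8}$ ($K{\left(h,v \right)} = \frac{1}{4 + 4} = \frac{1}{8}$)
$y{\left(x,w \right)} = \frac{1}{24}$ ($y{\left(x,w \right)} = \frac{1}{3} \cdot \frac{1}{8} = \frac{1}{24}$)
$\left(\left(\left(144 - 82\right) - 22\right) - 390\right) y{\left(-12,23 \right)} = \left(\left(\left(144 - 82\right) - 22\right) - 390\right) \frac{1}{24} = \left(\left(62 - 22\right) - 390\right) \frac{1}{24} = \left(40 - 390\right) \frac{1}{24} = \left(-350\right) \frac{1}{24} = - \frac{175}{12}$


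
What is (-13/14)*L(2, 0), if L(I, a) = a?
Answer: 0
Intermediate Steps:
(-13/14)*L(2, 0) = -13/14*0 = 0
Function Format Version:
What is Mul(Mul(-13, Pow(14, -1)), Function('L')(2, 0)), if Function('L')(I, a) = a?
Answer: 0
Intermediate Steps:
Mul(Mul(-13, Pow(14, -1)), Function('L')(2, 0)) = Mul(Mul(-13, Pow(14, -1)), 0) = Mul(Mul(-13, Rational(1, 14)), 0) = Mul(Rational(-13, 14), 0) = 0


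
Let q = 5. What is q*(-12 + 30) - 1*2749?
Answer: -2659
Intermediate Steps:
q*(-12 + 30) - 1*2749 = 5*(-12 + 30) - 1*2749 = 5*18 - 2749 = 90 - 2749 = -2659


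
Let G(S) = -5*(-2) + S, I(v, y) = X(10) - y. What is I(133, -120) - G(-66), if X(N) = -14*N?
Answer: 36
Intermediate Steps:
I(v, y) = -140 - y (I(v, y) = -14*10 - y = -140 - y)
G(S) = 10 + S
I(133, -120) - G(-66) = (-140 - 1*(-120)) - (10 - 66) = (-140 + 120) - 1*(-56) = -20 + 56 = 36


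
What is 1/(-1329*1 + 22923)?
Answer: 1/21594 ≈ 4.6309e-5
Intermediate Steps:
1/(-1329*1 + 22923) = 1/(-1329 + 22923) = 1/21594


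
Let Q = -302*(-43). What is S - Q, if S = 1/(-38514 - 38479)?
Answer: -999831099/76993 ≈ -12986.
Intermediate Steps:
S = -1/76993 (S = 1/(-76993) = -1/76993 ≈ -1.2988e-5)
Q = 12986
S - Q = -1/76993 - 1*12986 = -1/76993 - 12986 = -999831099/76993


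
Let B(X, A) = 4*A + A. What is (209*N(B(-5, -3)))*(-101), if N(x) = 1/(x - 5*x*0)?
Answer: 21109/15 ≈ 1407.3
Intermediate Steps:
B(X, A) = 5*A
N(x) = 1/x (N(x) = 1/(x + 0) = 1/x)
(209*N(B(-5, -3)))*(-101) = (209/((5*(-3))))*(-101) = (209/(-15))*(-101) = (209*(-1/15))*(-101) = -209/15*(-101) = 21109/15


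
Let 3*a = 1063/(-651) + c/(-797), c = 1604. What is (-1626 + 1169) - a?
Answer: -709447822/1556541 ≈ -455.78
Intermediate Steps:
a = -1891415/1556541 (a = (1063/(-651) + 1604/(-797))/3 = (1063*(-1/651) + 1604*(-1/797))/3 = (-1063/651 - 1604/797)/3 = (1/3)*(-1891415/518847) = -1891415/1556541 ≈ -1.2151)
(-1626 + 1169) - a = (-1626 + 1169) - 1*(-1891415/1556541) = -457 + 1891415/1556541 = -709447822/1556541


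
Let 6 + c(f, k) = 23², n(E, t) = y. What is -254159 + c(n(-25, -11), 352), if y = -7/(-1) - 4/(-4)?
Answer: -253636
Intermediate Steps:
y = 8 (y = -7*(-1) - 4*(-¼) = 7 + 1 = 8)
n(E, t) = 8
c(f, k) = 523 (c(f, k) = -6 + 23² = -6 + 529 = 523)
-254159 + c(n(-25, -11), 352) = -254159 + 523 = -253636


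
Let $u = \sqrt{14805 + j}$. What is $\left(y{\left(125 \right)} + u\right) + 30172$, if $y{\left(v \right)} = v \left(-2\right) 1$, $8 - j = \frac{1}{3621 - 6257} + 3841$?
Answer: $29922 + \frac{3 \sqrt{2117747243}}{1318} \approx 30027.0$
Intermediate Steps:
$j = - \frac{10103787}{2636}$ ($j = 8 - \left(\frac{1}{3621 - 6257} + 3841\right) = 8 - \left(\frac{1}{-2636} + 3841\right) = 8 - \left(- \frac{1}{2636} + 3841\right) = 8 - \frac{10124875}{2636} = - \frac{10103787}{2636} \approx -3833.0$)
$u = \frac{3 \sqrt{2117747243}}{1318}$ ($u = \sqrt{14805 - \frac{10103787}{2636}} = \sqrt{\frac{28922193}{2636}} = \frac{3 \sqrt{2117747243}}{1318} \approx 104.75$)
$y{\left(v \right)} = - 2 v$ ($y{\left(v \right)} = - 2 v 1 = - 2 v$)
$\left(y{\left(125 \right)} + u\right) + 30172 = \left(\left(-2\right) 125 + \frac{3 \sqrt{2117747243}}{1318}\right) + 30172 = \left(-250 + \frac{3 \sqrt{2117747243}}{1318}\right) + 30172 = 29922 + \frac{3 \sqrt{2117747243}}{1318}$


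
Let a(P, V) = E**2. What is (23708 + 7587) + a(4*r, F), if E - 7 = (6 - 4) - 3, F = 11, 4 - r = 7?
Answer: 31331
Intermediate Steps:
r = -3 (r = 4 - 1*7 = 4 - 7 = -3)
E = 6 (E = 7 + ((6 - 4) - 3) = 7 + (2 - 3) = 7 - 1 = 6)
a(P, V) = 36 (a(P, V) = 6**2 = 36)
(23708 + 7587) + a(4*r, F) = (23708 + 7587) + 36 = 31295 + 36 = 31331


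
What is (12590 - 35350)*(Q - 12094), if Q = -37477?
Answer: 1128235960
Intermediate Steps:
(12590 - 35350)*(Q - 12094) = (12590 - 35350)*(-37477 - 12094) = -22760*(-49571) = 1128235960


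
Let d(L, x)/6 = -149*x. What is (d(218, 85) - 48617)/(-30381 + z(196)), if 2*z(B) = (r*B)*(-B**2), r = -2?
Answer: -124607/7499155 ≈ -0.016616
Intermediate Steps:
d(L, x) = -894*x (d(L, x) = 6*(-149*x) = -894*x)
z(B) = B**3 (z(B) = ((-2*B)*(-B**2))/2 = (2*B**3)/2 = B**3)
(d(218, 85) - 48617)/(-30381 + z(196)) = (-894*85 - 48617)/(-30381 + 196**3) = (-75990 - 48617)/(-30381 + 7529536) = -124607/7499155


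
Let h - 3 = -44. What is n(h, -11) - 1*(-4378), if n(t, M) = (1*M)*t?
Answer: 4829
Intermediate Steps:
h = -41 (h = 3 - 44 = -41)
n(t, M) = M*t
n(h, -11) - 1*(-4378) = -11*(-41) - 1*(-4378) = 451 + 4378 = 4829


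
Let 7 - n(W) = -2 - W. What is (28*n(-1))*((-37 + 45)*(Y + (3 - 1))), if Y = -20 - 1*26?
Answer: -78848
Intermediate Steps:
n(W) = 9 + W (n(W) = 7 - (-2 - W) = 7 + (2 + W) = 9 + W)
Y = -46 (Y = -20 - 26 = -46)
(28*n(-1))*((-37 + 45)*(Y + (3 - 1))) = (28*(9 - 1))*((-37 + 45)*(-46 + (3 - 1))) = (28*8)*(8*(-46 + 2)) = 224*(8*(-44)) = 224*(-352) = -78848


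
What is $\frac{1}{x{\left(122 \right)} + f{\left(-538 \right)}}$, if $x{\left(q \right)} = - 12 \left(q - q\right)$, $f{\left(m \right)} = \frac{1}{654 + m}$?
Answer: $116$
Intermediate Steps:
$x{\left(q \right)} = 0$ ($x{\left(q \right)} = \left(-12\right) 0 = 0$)
$\frac{1}{x{\left(122 \right)} + f{\left(-538 \right)}} = \frac{1}{0 + \frac{1}{654 - 538}} = \frac{1}{0 + \frac{1}{116}} = \frac{1}{\frac{1}{116}} = 116$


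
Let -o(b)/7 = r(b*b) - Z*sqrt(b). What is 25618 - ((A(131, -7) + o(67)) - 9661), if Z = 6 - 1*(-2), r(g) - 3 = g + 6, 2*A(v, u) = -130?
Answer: 66830 - 56*sqrt(67) ≈ 66372.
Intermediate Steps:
A(v, u) = -65 (A(v, u) = (1/2)*(-130) = -65)
r(g) = 9 + g (r(g) = 3 + (g + 6) = 3 + (6 + g) = 9 + g)
Z = 8 (Z = 6 + 2 = 8)
o(b) = -63 - 7*b**2 + 56*sqrt(b) (o(b) = -7*((9 + b*b) - 8*sqrt(b)) = -7*((9 + b**2) - 8*sqrt(b)) = -7*(9 + b**2 - 8*sqrt(b)) = -63 - 7*b**2 + 56*sqrt(b))
25618 - ((A(131, -7) + o(67)) - 9661) = 25618 - ((-65 + (-63 - 7*67**2 + 56*sqrt(67))) - 9661) = 25618 - ((-65 + (-63 - 7*4489 + 56*sqrt(67))) - 9661) = 25618 - ((-65 + (-63 - 31423 + 56*sqrt(67))) - 9661) = 25618 - ((-65 + (-31486 + 56*sqrt(67))) - 9661) = 25618 - ((-31551 + 56*sqrt(67)) - 9661) = 25618 - (-41212 + 56*sqrt(67)) = 25618 + (41212 - 56*sqrt(67)) = 66830 - 56*sqrt(67)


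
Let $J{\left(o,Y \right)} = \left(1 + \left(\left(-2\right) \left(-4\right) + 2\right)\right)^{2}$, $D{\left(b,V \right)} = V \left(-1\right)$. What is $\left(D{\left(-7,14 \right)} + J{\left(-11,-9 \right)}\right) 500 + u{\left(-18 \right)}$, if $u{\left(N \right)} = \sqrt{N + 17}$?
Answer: $53500 + i \approx 53500.0 + 1.0 i$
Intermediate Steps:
$D{\left(b,V \right)} = - V$
$u{\left(N \right)} = \sqrt{17 + N}$
$J{\left(o,Y \right)} = 121$ ($J{\left(o,Y \right)} = \left(1 + \left(8 + 2\right)\right)^{2} = \left(1 + 10\right)^{2} = 11^{2} = 121$)
$\left(D{\left(-7,14 \right)} + J{\left(-11,-9 \right)}\right) 500 + u{\left(-18 \right)} = \left(\left(-1\right) 14 + 121\right) 500 + \sqrt{17 - 18} = \left(-14 + 121\right) 500 + \sqrt{-1} = 107 \cdot 500 + i = 53500 + i$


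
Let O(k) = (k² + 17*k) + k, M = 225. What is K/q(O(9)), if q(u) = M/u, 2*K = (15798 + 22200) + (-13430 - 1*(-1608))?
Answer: 353376/25 ≈ 14135.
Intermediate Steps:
O(k) = k² + 18*k
K = 13088 (K = ((15798 + 22200) + (-13430 - 1*(-1608)))/2 = (37998 + (-13430 + 1608))/2 = (37998 - 11822)/2 = (½)*26176 = 13088)
q(u) = 225/u
K/q(O(9)) = 13088/((225/((9*(18 + 9))))) = 13088/((225/((9*27)))) = 13088/((225/243)) = 13088/((225*(1/243))) = 13088/(25/27) = 13088*(27/25) = 353376/25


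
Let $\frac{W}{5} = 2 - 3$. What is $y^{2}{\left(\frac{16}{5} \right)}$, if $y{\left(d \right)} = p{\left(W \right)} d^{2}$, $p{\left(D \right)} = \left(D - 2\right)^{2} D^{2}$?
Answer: $157351936$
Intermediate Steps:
$W = -5$ ($W = 5 \left(2 - 3\right) = 5 \left(-1\right) = -5$)
$p{\left(D \right)} = D^{2} \left(-2 + D\right)^{2}$ ($p{\left(D \right)} = \left(-2 + D\right)^{2} D^{2} = D^{2} \left(-2 + D\right)^{2}$)
$y{\left(d \right)} = 1225 d^{2}$ ($y{\left(d \right)} = \left(-5\right)^{2} \left(-2 - 5\right)^{2} d^{2} = 25 \left(-7\right)^{2} d^{2} = 25 \cdot 49 d^{2} = 1225 d^{2}$)
$y^{2}{\left(\frac{16}{5} \right)} = \left(1225 \left(\frac{16}{5}\right)^{2}\right)^{2} = \left(1225 \cdot \frac{256}{25}\right)^{2} = 12544^{2} = 157351936$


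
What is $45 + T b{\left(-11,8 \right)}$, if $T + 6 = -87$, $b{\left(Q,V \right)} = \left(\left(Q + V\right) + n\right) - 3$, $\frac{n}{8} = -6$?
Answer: $5067$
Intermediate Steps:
$n = -48$ ($n = 8 \left(-6\right) = -48$)
$b{\left(Q,V \right)} = -51 + Q + V$ ($b{\left(Q,V \right)} = \left(\left(Q + V\right) - 48\right) - 3 = \left(-48 + Q + V\right) - 3 = -51 + Q + V$)
$T = -93$ ($T = -6 - 87 = -93$)
$45 + T b{\left(-11,8 \right)} = 45 - 93 \left(-51 - 11 + 8\right) = 45 - -5022 = 45 + 5022 = 5067$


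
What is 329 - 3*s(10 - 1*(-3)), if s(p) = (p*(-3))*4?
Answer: 797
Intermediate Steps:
s(p) = -12*p (s(p) = -3*p*4 = -12*p)
329 - 3*s(10 - 1*(-3)) = 329 - (-36)*(10 - 1*(-3)) = 329 - (-36)*(10 + 3) = 329 - (-36)*13 = 329 - 3*(-156) = 329 + 468 = 797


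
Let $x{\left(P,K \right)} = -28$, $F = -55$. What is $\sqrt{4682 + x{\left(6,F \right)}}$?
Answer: $\sqrt{4654} \approx 68.22$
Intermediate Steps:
$\sqrt{4682 + x{\left(6,F \right)}} = \sqrt{4682 - 28} = \sqrt{4654}$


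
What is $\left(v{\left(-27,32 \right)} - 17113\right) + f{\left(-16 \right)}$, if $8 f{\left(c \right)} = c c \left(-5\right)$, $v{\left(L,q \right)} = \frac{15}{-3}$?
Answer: $-17278$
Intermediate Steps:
$v{\left(L,q \right)} = -5$ ($v{\left(L,q \right)} = 15 \left(- \frac{1}{3}\right) = -5$)
$f{\left(c \right)} = - \frac{5 c^{2}}{8}$ ($f{\left(c \right)} = \frac{c c \left(-5\right)}{8} = \frac{c^{2} \left(-5\right)}{8} = \frac{\left(-5\right) c^{2}}{8} = - \frac{5 c^{2}}{8}$)
$\left(v{\left(-27,32 \right)} - 17113\right) + f{\left(-16 \right)} = \left(-5 - 17113\right) - \frac{5 \left(-16\right)^{2}}{8} = -17118 - 160 = -17278$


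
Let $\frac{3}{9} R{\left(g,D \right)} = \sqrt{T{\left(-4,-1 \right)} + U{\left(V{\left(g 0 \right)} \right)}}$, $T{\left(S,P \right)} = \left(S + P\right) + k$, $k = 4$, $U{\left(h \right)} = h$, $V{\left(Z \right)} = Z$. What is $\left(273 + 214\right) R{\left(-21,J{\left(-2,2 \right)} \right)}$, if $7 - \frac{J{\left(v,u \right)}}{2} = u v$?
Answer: $1461 i \approx 1461.0 i$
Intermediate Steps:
$T{\left(S,P \right)} = 4 + P + S$ ($T{\left(S,P \right)} = \left(S + P\right) + 4 = \left(P + S\right) + 4 = 4 + P + S$)
$J{\left(v,u \right)} = 14 - 2 u v$
$R{\left(g,D \right)} = 3 i$ ($R{\left(g,D \right)} = 3 \sqrt{\left(4 - 1 - 4\right) + g 0} = 3 \sqrt{-1 + 0} = 3 \sqrt{-1} = 3 i$)
$\left(273 + 214\right) R{\left(-21,J{\left(-2,2 \right)} \right)} = \left(273 + 214\right) 3 i = 487 \cdot 3 i = 1461 i$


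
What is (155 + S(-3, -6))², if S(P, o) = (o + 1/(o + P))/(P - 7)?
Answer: 7845601/324 ≈ 24215.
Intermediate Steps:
S(P, o) = (o + 1/(P + o))/(-7 + P)
(155 + S(-3, -6))² = (155 + (1 + (-6)² - 3*(-6))/((-3)² - 7*(-3) - 7*(-6) - 3*(-6)))² = (155 + (1 + 36 + 18)/(9 + 21 + 42 + 18))² = (155 + 55/90)² = (155 + (1/90)*55)² = (155 + 11/18)² = (2801/18)² = 7845601/324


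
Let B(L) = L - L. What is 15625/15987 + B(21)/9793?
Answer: 15625/15987 ≈ 0.97736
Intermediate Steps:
B(L) = 0
15625/15987 + B(21)/9793 = 15625/15987 + 0/9793 = 15625*(1/15987) + 0*(1/9793) = 15625/15987 + 0 = 15625/15987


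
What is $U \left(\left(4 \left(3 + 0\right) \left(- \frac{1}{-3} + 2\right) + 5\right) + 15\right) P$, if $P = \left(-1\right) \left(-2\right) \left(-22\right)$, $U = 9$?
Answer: $-19008$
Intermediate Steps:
$P = -44$ ($P = 2 \left(-22\right) = -44$)
$U \left(\left(4 \left(3 + 0\right) \left(- \frac{1}{-3} + 2\right) + 5\right) + 15\right) P = 9 \left(\left(4 \left(3 + 0\right) \left(- \frac{1}{-3} + 2\right) + 5\right) + 15\right) \left(-44\right) = 9 \left(\left(4 \cdot 3 \left(\left(-1\right) \left(- \frac{1}{3}\right) + 2\right) + 5\right) + 15\right) \left(-44\right) = 9 \left(\left(4 \cdot 3 \left(\frac{1}{3} + 2\right) + 5\right) + 15\right) \left(-44\right) = 9 \left(\left(4 \cdot 3 \cdot \frac{7}{3} + 5\right) + 15\right) \left(-44\right) = 9 \left(\left(4 \cdot 7 + 5\right) + 15\right) \left(-44\right) = 9 \left(\left(28 + 5\right) + 15\right) \left(-44\right) = 9 \left(33 + 15\right) \left(-44\right) = 9 \cdot 48 \left(-44\right) = 432 \left(-44\right) = -19008$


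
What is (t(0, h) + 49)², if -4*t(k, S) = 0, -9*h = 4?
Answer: 2401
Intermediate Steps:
h = -4/9 (h = -⅑*4 = -4/9 ≈ -0.44444)
t(k, S) = 0 (t(k, S) = -¼*0 = 0)
(t(0, h) + 49)² = (0 + 49)² = 49² = 2401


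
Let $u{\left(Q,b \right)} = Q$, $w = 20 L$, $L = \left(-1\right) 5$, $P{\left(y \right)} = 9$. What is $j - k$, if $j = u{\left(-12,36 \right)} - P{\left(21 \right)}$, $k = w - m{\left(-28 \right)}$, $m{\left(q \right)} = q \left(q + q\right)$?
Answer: $1647$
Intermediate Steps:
$m{\left(q \right)} = 2 q^{2}$ ($m{\left(q \right)} = q 2 q = 2 q^{2}$)
$L = -5$
$w = -100$ ($w = 20 \left(-5\right) = -100$)
$k = -1668$ ($k = -100 - 2 \left(-28\right)^{2} = -100 - 2 \cdot 784 = -100 - 1568 = -1668$)
$j = -21$ ($j = -12 - 9 = -21$)
$j - k = -21 - -1668 = -21 + 1668 = 1647$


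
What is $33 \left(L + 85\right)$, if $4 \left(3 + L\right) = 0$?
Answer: $2706$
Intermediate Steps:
$L = -3$ ($L = -3 + \frac{1}{4} \cdot 0 = -3 + 0 = -3$)
$33 \left(L + 85\right) = 33 \left(-3 + 85\right) = 33 \cdot 82 = 2706$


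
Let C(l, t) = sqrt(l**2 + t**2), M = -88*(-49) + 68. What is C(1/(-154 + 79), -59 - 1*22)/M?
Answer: sqrt(36905626)/328500 ≈ 0.018493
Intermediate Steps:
M = 4380 (M = 4312 + 68 = 4380)
C(1/(-154 + 79), -59 - 1*22)/M = sqrt((1/(-154 + 79))**2 + (-59 - 1*22)**2)/4380 = sqrt((1/(-75))**2 + (-59 - 22)**2)*(1/4380) = sqrt((-1/75)**2 + (-81)**2)*(1/4380) = sqrt(1/5625 + 6561)*(1/4380) = sqrt(36905626/5625)*(1/4380) = (sqrt(36905626)/75)*(1/4380) = sqrt(36905626)/328500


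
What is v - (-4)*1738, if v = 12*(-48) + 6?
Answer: 6382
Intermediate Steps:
v = -570 (v = -576 + 6 = -570)
v - (-4)*1738 = -570 - (-4)*1738 = -570 - 1*(-6952) = -570 + 6952 = 6382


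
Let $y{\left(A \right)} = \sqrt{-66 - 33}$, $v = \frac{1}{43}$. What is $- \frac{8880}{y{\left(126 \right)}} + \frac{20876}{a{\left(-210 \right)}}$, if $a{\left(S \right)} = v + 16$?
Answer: $\frac{897668}{689} + \frac{2960 i \sqrt{11}}{11} \approx 1302.9 + 892.47 i$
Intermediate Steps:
$v = \frac{1}{43} \approx 0.023256$
$y{\left(A \right)} = 3 i \sqrt{11}$ ($y{\left(A \right)} = \sqrt{-99} = 3 i \sqrt{11}$)
$a{\left(S \right)} = \frac{689}{43}$ ($a{\left(S \right)} = \frac{1}{43} + 16 = \frac{689}{43}$)
$- \frac{8880}{y{\left(126 \right)}} + \frac{20876}{a{\left(-210 \right)}} = - \frac{8880}{3 i \sqrt{11}} + \frac{20876}{\frac{689}{43}} = - 8880 \left(- \frac{i \sqrt{11}}{33}\right) + 20876 \cdot \frac{43}{689} = \frac{2960 i \sqrt{11}}{11} + \frac{897668}{689} = \frac{897668}{689} + \frac{2960 i \sqrt{11}}{11}$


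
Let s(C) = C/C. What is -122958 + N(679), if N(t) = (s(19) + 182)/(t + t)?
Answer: -166976781/1358 ≈ -1.2296e+5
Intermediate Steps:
s(C) = 1
N(t) = 183/(2*t) (N(t) = (1 + 182)/(t + t) = 183/((2*t)) = 183*(1/(2*t)) = 183/(2*t))
-122958 + N(679) = -122958 + (183/2)/679 = -122958 + (183/2)*(1/679) = -122958 + 183/1358 = -166976781/1358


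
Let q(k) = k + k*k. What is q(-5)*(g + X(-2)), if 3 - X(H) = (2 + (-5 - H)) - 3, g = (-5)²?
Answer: 640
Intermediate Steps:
q(k) = k + k²
g = 25
X(H) = 9 + H (X(H) = 3 - ((2 + (-5 - H)) - 3) = 3 - ((-3 - H) - 3) = 3 - (-6 - H) = 3 + (6 + H) = 9 + H)
q(-5)*(g + X(-2)) = (-5*(1 - 5))*(25 + (9 - 2)) = (-5*(-4))*(25 + 7) = 20*32 = 640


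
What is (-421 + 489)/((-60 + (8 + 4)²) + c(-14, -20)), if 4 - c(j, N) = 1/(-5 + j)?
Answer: 1292/1673 ≈ 0.77227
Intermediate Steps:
c(j, N) = 4 - 1/(-5 + j)
(-421 + 489)/((-60 + (8 + 4)²) + c(-14, -20)) = (-421 + 489)/((-60 + (8 + 4)²) + (-21 + 4*(-14))/(-5 - 14)) = 68/((-60 + 12²) + (-21 - 56)/(-19)) = 68/((-60 + 144) - 1/19*(-77)) = 68/(84 + 77/19) = 68/(1673/19) = 68*(19/1673) = 1292/1673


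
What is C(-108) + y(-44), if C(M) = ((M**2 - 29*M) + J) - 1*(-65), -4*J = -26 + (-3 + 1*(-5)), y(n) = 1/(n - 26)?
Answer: 520432/35 ≈ 14869.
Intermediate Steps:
y(n) = 1/(-26 + n)
J = 17/2 (J = -(-26 + (-3 + 1*(-5)))/4 = -(-26 + (-3 - 5))/4 = -(-26 - 8)/4 = -1/4*(-34) = 17/2 ≈ 8.5000)
C(M) = 147/2 + M**2 - 29*M (C(M) = ((M**2 - 29*M) + 17/2) - 1*(-65) = (17/2 + M**2 - 29*M) + 65 = 147/2 + M**2 - 29*M)
C(-108) + y(-44) = (147/2 + (-108)**2 - 29*(-108)) + 1/(-26 - 44) = (147/2 + 11664 + 3132) + 1/(-70) = 29739/2 - 1/70 = 520432/35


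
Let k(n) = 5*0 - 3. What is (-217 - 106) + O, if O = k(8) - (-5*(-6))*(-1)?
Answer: -296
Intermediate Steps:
k(n) = -3 (k(n) = 0 - 3 = -3)
O = 27 (O = -3 - (-5*(-6))*(-1) = -3 - 30*(-1) = -3 - 1*(-30) = -3 + 30 = 27)
(-217 - 106) + O = (-217 - 106) + 27 = -323 + 27 = -296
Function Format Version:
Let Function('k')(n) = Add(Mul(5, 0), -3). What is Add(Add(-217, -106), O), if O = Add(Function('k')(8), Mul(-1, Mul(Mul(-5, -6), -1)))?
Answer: -296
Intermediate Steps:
Function('k')(n) = -3 (Function('k')(n) = Add(0, -3) = -3)
O = 27 (O = Add(-3, Mul(-1, Mul(Mul(-5, -6), -1))) = Add(-3, Mul(-1, Mul(30, -1))) = Add(-3, Mul(-1, -30)) = Add(-3, 30) = 27)
Add(Add(-217, -106), O) = Add(Add(-217, -106), 27) = Add(-323, 27) = -296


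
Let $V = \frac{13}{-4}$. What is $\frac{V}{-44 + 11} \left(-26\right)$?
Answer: $- \frac{169}{66} \approx -2.5606$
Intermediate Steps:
$V = - \frac{13}{4}$ ($V = 13 \left(- \frac{1}{4}\right) = - \frac{13}{4} \approx -3.25$)
$\frac{V}{-44 + 11} \left(-26\right) = - \frac{13}{4 \left(-44 + 11\right)} \left(-26\right) = - \frac{13}{4 \left(-33\right)} \left(-26\right) = \left(- \frac{13}{4}\right) \left(- \frac{1}{33}\right) \left(-26\right) = \frac{13}{132} \left(-26\right) = - \frac{169}{66}$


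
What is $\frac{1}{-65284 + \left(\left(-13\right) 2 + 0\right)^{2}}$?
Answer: $- \frac{1}{64608} \approx -1.5478 \cdot 10^{-5}$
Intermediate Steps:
$\frac{1}{-65284 + \left(\left(-13\right) 2 + 0\right)^{2}} = \frac{1}{-65284 + \left(-26 + 0\right)^{2}} = \frac{1}{-65284 + \left(-26\right)^{2}} = \frac{1}{-65284 + 676} = \frac{1}{-64608} = - \frac{1}{64608}$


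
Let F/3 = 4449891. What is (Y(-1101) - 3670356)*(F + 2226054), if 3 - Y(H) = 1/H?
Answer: -20980808784846668/367 ≈ -5.7168e+13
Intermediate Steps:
F = 13349673 (F = 3*4449891 = 13349673)
Y(H) = 3 - 1/H
(Y(-1101) - 3670356)*(F + 2226054) = ((3 - 1/(-1101)) - 3670356)*(13349673 + 2226054) = ((3 - 1*(-1/1101)) - 3670356)*15575727 = ((3 + 1/1101) - 3670356)*15575727 = (3304/1101 - 3670356)*15575727 = -4041058652/1101*15575727 = -20980808784846668/367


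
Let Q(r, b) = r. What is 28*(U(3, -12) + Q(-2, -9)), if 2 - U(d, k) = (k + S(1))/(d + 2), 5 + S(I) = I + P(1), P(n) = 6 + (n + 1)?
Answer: 224/5 ≈ 44.800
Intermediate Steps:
P(n) = 7 + n (P(n) = 6 + (1 + n) = 7 + n)
S(I) = 3 + I (S(I) = -5 + (I + (7 + 1)) = -5 + (I + 8) = -5 + (8 + I) = 3 + I)
U(d, k) = 2 - (4 + k)/(2 + d) (U(d, k) = 2 - (k + (3 + 1))/(d + 2) = 2 - (k + 4)/(2 + d) = 2 - (4 + k)/(2 + d))
28*(U(3, -12) + Q(-2, -9)) = 28*((-1*(-12) + 2*3)/(2 + 3) - 2) = 28*((12 + 6)/5 - 2) = 28*((⅕)*18 - 2) = 28*(18/5 - 2) = 28*(8/5) = 224/5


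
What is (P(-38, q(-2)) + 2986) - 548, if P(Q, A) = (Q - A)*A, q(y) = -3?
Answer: 2543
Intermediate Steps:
P(Q, A) = A*(Q - A)
(P(-38, q(-2)) + 2986) - 548 = (-3*(-38 - 1*(-3)) + 2986) - 548 = (-3*(-38 + 3) + 2986) - 548 = (-3*(-35) + 2986) - 548 = (105 + 2986) - 548 = 3091 - 548 = 2543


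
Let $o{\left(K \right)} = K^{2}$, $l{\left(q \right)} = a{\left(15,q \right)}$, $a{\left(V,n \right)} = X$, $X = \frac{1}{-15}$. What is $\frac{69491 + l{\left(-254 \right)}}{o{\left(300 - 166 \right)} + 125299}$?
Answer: $\frac{1042364}{2148825} \approx 0.48509$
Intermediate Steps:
$X = - \frac{1}{15} \approx -0.066667$
$a{\left(V,n \right)} = - \frac{1}{15}$
$l{\left(q \right)} = - \frac{1}{15}$
$\frac{69491 + l{\left(-254 \right)}}{o{\left(300 - 166 \right)} + 125299} = \frac{69491 - \frac{1}{15}}{\left(300 - 166\right)^{2} + 125299} = \frac{1042364}{15 \left(134^{2} + 125299\right)} = \frac{1042364}{15 \left(17956 + 125299\right)} = \frac{1042364}{15 \cdot 143255} = \frac{1042364}{15} \cdot \frac{1}{143255} = \frac{1042364}{2148825}$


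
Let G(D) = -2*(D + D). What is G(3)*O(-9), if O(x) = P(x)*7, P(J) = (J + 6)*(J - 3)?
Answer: -3024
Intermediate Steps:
P(J) = (-3 + J)*(6 + J) (P(J) = (6 + J)*(-3 + J) = (-3 + J)*(6 + J))
G(D) = -4*D
O(x) = -126 + 7*x² + 21*x (O(x) = (-18 + x² + 3*x)*7 = -126 + 7*x² + 21*x)
G(3)*O(-9) = (-4*3)*(-126 + 7*(-9)² + 21*(-9)) = -12*(-126 + 7*81 - 189) = -12*(-126 + 567 - 189) = -12*252 = -3024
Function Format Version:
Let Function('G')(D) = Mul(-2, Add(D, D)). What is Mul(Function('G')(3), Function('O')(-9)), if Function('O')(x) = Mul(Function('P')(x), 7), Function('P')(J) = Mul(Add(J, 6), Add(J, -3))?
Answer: -3024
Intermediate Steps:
Function('P')(J) = Mul(Add(-3, J), Add(6, J)) (Function('P')(J) = Mul(Add(6, J), Add(-3, J)) = Mul(Add(-3, J), Add(6, J)))
Function('G')(D) = Mul(-4, D) (Function('G')(D) = Mul(-2, Mul(2, D)) = Mul(-4, D))
Function('O')(x) = Add(-126, Mul(7, Pow(x, 2)), Mul(21, x)) (Function('O')(x) = Mul(Add(-18, Pow(x, 2), Mul(3, x)), 7) = Add(-126, Mul(7, Pow(x, 2)), Mul(21, x)))
Mul(Function('G')(3), Function('O')(-9)) = Mul(Mul(-4, 3), Add(-126, Mul(7, Pow(-9, 2)), Mul(21, -9))) = Mul(-12, Add(-126, Mul(7, 81), -189)) = Mul(-12, Add(-126, 567, -189)) = Mul(-12, 252) = -3024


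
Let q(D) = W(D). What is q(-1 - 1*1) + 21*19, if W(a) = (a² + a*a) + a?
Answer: 405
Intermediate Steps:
W(a) = a + 2*a² (W(a) = (a² + a²) + a = 2*a² + a = a + 2*a²)
q(D) = D*(1 + 2*D)
q(-1 - 1*1) + 21*19 = (-1 - 1*1)*(1 + 2*(-1 - 1*1)) + 21*19 = (-1 - 1)*(1 + 2*(-1 - 1)) + 399 = -2*(1 + 2*(-2)) + 399 = -2*(1 - 4) + 399 = -2*(-3) + 399 = 6 + 399 = 405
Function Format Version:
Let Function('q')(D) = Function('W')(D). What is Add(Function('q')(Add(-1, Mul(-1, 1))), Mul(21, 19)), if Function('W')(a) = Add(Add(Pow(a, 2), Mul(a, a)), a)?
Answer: 405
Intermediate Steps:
Function('W')(a) = Add(a, Mul(2, Pow(a, 2))) (Function('W')(a) = Add(Add(Pow(a, 2), Pow(a, 2)), a) = Add(Mul(2, Pow(a, 2)), a) = Add(a, Mul(2, Pow(a, 2))))
Function('q')(D) = Mul(D, Add(1, Mul(2, D)))
Add(Function('q')(Add(-1, Mul(-1, 1))), Mul(21, 19)) = Add(Mul(Add(-1, Mul(-1, 1)), Add(1, Mul(2, Add(-1, Mul(-1, 1))))), Mul(21, 19)) = Add(Mul(Add(-1, -1), Add(1, Mul(2, Add(-1, -1)))), 399) = Add(Mul(-2, Add(1, Mul(2, -2))), 399) = Add(Mul(-2, Add(1, -4)), 399) = Add(Mul(-2, -3), 399) = Add(6, 399) = 405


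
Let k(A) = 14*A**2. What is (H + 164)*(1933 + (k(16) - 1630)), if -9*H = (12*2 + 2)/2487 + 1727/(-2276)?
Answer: 32491448489695/50943708 ≈ 6.3779e+5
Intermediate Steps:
H = 4235873/50943708 (H = -((12*2 + 2)/2487 + 1727/(-2276))/9 = -((24 + 2)*(1/2487) + 1727*(-1/2276))/9 = -(26*(1/2487) - 1727/2276)/9 = -(26/2487 - 1727/2276)/9 = -1/9*(-4235873/5660412) = 4235873/50943708 ≈ 0.083148)
(H + 164)*(1933 + (k(16) - 1630)) = (4235873/50943708 + 164)*(1933 + (14*16**2 - 1630)) = 8359003985*(1933 + (14*256 - 1630))/50943708 = 8359003985*(1933 + (3584 - 1630))/50943708 = 8359003985*(1933 + 1954)/50943708 = (8359003985/50943708)*3887 = 32491448489695/50943708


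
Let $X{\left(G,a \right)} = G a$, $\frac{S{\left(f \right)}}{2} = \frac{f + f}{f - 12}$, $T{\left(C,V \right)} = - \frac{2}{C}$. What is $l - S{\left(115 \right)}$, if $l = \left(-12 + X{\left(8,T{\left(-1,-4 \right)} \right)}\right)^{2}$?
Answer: $\frac{1188}{103} \approx 11.534$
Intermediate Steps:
$S{\left(f \right)} = \frac{4 f}{-12 + f}$ ($S{\left(f \right)} = 2 \frac{f + f}{f - 12} = 2 \frac{2 f}{-12 + f} = \frac{4 f}{-12 + f}$)
$l = 16$ ($l = \left(-12 + 8 \left(- \frac{2}{-1}\right)\right)^{2} = \left(-12 + 8 \left(\left(-2\right) \left(-1\right)\right)\right)^{2} = \left(-12 + 8 \cdot 2\right)^{2} = \left(-12 + 16\right)^{2} = 4^{2} = 16$)
$l - S{\left(115 \right)} = 16 - 4 \cdot 115 \frac{1}{-12 + 115} = 16 - 4 \cdot 115 \cdot \frac{1}{103} = 16 - \frac{460}{103} = \frac{1188}{103}$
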